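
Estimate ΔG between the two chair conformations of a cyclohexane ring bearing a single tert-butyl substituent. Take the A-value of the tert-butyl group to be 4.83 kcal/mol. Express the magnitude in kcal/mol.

A monosubstituted cyclohexane has one chair with the tert-butyl group axial (E = A = 4.83 kcal/mol) and one with it equatorial (E = 0).
ΔE = 4.83 − 0 = 4.83 kcal/mol.

4.83 kcal/mol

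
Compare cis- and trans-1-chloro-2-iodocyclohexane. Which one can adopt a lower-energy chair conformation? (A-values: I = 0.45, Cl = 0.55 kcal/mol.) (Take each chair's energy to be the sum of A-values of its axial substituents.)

At 1,2 positions (parity opposite): cis → (a,e or e,a); trans → (e,e or a,a).
Best chair for cis: E = 0.45 kcal/mol; best chair for trans: E = 0.00 kcal/mol.
The trans isomer is lower by 0.45 kcal/mol.

trans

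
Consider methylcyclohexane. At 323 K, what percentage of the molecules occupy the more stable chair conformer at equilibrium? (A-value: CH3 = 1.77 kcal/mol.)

One chair has the methyl group axial (E = 1.77 kcal/mol) and the other has it equatorial (E = 0).
ΔG = 1.77 kcal/mol between the two chairs.
K = exp(ΔG/RT) with R = 1.987×10⁻³ kcal mol⁻¹ K⁻¹ and T = 323 K gives K ≈ 15.8.
Fraction in the lower-energy chair = K/(K+1) = 94.0%.

94.0%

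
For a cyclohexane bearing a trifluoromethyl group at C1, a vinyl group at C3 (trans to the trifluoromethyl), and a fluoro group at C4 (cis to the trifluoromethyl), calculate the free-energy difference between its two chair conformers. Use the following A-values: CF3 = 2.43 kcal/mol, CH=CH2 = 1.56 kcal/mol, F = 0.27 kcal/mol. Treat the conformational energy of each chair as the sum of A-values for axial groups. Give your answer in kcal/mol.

0.60 kcal/mol

Chair I (trifluoromethyl axial, vinyl equatorial, fluoro equatorial): E = 2.43 kcal/mol.
Chair II (trifluoromethyl equatorial, vinyl axial, fluoro axial): E = 1.83 kcal/mol.
ΔE = 2.43 − 1.83 = 0.60 kcal/mol; chair II is more stable.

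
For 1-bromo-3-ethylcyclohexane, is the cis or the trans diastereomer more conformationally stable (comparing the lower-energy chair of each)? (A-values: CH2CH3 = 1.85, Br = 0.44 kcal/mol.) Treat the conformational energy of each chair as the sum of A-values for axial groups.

cis

At 1,3 positions (parity same): cis → (e,e or a,a); trans → (a,e or e,a).
Best chair for cis: E = 0.00 kcal/mol; best chair for trans: E = 0.44 kcal/mol.
The cis isomer is lower by 0.44 kcal/mol.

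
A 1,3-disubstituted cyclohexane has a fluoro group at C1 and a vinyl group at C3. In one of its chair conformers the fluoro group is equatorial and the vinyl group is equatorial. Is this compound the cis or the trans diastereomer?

cis

C1 and C3 have the same parity, so their axial bonds point in the same direction.
With same-parity carbons, two substituents on the same face are both axial or both equatorial; opposite faces give one of each.
Here the groups are equatorial/equatorial → same face → cis.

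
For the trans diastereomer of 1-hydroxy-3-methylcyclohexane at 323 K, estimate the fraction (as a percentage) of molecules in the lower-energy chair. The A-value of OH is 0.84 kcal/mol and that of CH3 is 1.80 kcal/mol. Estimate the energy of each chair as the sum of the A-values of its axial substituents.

C1 and C3 have the same parity, so for the trans isomer the two substituents are one axial and one equatorial in each chair.
Chair I (hydroxyl axial, methyl equatorial): E = 0.84 kcal/mol; chair II (hydroxyl equatorial, methyl axial): E = 1.80 kcal/mol.
ΔG = 0.96 kcal/mol between the two chairs.
K = exp(ΔG/RT) with R = 1.987×10⁻³ kcal mol⁻¹ K⁻¹ and T = 323 K gives K ≈ 4.46.
Fraction in the lower-energy chair = K/(K+1) = 81.7%.

81.7%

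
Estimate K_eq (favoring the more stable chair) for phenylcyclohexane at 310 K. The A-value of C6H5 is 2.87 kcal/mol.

K ≈ 106

One chair has the phenyl group axial (E = 2.87 kcal/mol) and the other has it equatorial (E = 0).
ΔG = 2.87 kcal/mol between the two chairs.
K = exp(ΔG/RT) with R = 1.987×10⁻³ kcal mol⁻¹ K⁻¹ and T = 310 K gives K ≈ 106.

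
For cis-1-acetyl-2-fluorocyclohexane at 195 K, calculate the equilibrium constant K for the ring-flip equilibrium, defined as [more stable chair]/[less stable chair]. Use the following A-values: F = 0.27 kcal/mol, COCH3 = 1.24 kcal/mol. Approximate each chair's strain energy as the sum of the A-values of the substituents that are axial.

K ≈ 12.2

C1 and C2 have opposite parity, so for the cis isomer the two substituents are one axial and one equatorial in each chair.
Chair I (fluoro axial, acetyl equatorial): E = 0.27 kcal/mol; chair II (fluoro equatorial, acetyl axial): E = 1.24 kcal/mol.
ΔG = 0.97 kcal/mol between the two chairs.
K = exp(ΔG/RT) with R = 1.987×10⁻³ kcal mol⁻¹ K⁻¹ and T = 195 K gives K ≈ 12.2.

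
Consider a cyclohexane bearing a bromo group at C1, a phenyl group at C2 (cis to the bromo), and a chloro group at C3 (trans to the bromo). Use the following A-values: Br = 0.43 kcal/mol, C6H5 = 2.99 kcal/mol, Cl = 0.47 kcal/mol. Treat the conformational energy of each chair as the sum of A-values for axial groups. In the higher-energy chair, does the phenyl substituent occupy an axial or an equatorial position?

Chair I (bromo axial, phenyl equatorial, chloro equatorial): E = 0.43 kcal/mol.
Chair II (bromo equatorial, phenyl axial, chloro axial): E = 3.46 kcal/mol.
Chair II is the less stable (higher-energy) conformer, and in that chair the phenyl group is axial.

axial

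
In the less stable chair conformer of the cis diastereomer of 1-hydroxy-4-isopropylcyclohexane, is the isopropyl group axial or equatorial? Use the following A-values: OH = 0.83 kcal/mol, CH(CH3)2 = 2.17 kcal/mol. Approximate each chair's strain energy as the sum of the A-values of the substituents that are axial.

axial

C1 and C4 have opposite parity, so for the cis isomer the two substituents are one axial and one equatorial in each chair.
Chair I (hydroxyl axial, isopropyl equatorial): E = 0.83 kcal/mol.
Chair II (hydroxyl equatorial, isopropyl axial): E = 2.17 kcal/mol.
Chair II is the less stable (higher-energy) conformer, and in that chair the isopropyl group is axial.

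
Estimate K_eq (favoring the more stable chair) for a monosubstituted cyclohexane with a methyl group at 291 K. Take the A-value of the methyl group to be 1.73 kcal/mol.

One chair has the methyl group axial (E = 1.73 kcal/mol) and the other has it equatorial (E = 0).
ΔG = 1.73 kcal/mol between the two chairs.
K = exp(ΔG/RT) with R = 1.987×10⁻³ kcal mol⁻¹ K⁻¹ and T = 291 K gives K ≈ 19.9.

K ≈ 19.9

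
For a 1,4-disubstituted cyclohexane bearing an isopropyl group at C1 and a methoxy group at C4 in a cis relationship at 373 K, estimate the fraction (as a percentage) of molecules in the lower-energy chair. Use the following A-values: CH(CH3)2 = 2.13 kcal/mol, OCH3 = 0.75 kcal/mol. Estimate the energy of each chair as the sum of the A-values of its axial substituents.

86.6%

C1 and C4 have opposite parity, so for the cis isomer the two substituents are one axial and one equatorial in each chair.
Chair I (isopropyl axial, methoxy equatorial): E = 2.13 kcal/mol; chair II (isopropyl equatorial, methoxy axial): E = 0.75 kcal/mol.
ΔG = 1.38 kcal/mol between the two chairs.
K = exp(ΔG/RT) with R = 1.987×10⁻³ kcal mol⁻¹ K⁻¹ and T = 373 K gives K ≈ 6.44.
Fraction in the lower-energy chair = K/(K+1) = 86.6%.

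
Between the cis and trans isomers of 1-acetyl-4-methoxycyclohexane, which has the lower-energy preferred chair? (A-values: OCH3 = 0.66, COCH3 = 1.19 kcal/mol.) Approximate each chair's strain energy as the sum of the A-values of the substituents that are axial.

At 1,4 positions (parity opposite): cis → (a,e or e,a); trans → (e,e or a,a).
Best chair for cis: E = 0.66 kcal/mol; best chair for trans: E = 0.00 kcal/mol.
The trans isomer is lower by 0.66 kcal/mol.

trans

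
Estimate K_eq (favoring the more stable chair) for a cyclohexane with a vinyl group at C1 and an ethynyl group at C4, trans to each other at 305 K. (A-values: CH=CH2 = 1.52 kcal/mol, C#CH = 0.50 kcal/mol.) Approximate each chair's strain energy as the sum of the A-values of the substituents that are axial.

K ≈ 28.0

C1 and C4 have opposite parity, so for the trans isomer the two substituents are e,e in one chair and a,a in the other.
Chair I (vinyl axial, ethynyl axial): E = 2.02 kcal/mol; chair II (vinyl equatorial, ethynyl equatorial): E = 0.00 kcal/mol.
ΔG = 2.02 kcal/mol between the two chairs.
K = exp(ΔG/RT) with R = 1.987×10⁻³ kcal mol⁻¹ K⁻¹ and T = 305 K gives K ≈ 28.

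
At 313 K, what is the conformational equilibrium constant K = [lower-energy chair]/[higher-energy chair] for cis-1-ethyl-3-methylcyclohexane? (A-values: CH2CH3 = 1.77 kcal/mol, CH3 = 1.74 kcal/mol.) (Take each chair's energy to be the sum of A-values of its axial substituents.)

C1 and C3 have the same parity, so for the cis isomer the two substituents are e,e in one chair and a,a in the other.
Chair I (ethyl axial, methyl axial): E = 3.51 kcal/mol; chair II (ethyl equatorial, methyl equatorial): E = 0.00 kcal/mol.
ΔG = 3.51 kcal/mol between the two chairs.
K = exp(ΔG/RT) with R = 1.987×10⁻³ kcal mol⁻¹ K⁻¹ and T = 313 K gives K ≈ 283.

K ≈ 283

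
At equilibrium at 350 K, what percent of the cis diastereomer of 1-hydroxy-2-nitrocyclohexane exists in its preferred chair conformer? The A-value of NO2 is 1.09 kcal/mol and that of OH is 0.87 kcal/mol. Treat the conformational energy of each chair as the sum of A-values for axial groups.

C1 and C2 have opposite parity, so for the cis isomer the two substituents are one axial and one equatorial in each chair.
Chair I (nitro axial, hydroxyl equatorial): E = 1.09 kcal/mol; chair II (nitro equatorial, hydroxyl axial): E = 0.87 kcal/mol.
ΔG = 0.22 kcal/mol between the two chairs.
K = exp(ΔG/RT) with R = 1.987×10⁻³ kcal mol⁻¹ K⁻¹ and T = 350 K gives K ≈ 1.37.
Fraction in the lower-energy chair = K/(K+1) = 57.8%.

57.8%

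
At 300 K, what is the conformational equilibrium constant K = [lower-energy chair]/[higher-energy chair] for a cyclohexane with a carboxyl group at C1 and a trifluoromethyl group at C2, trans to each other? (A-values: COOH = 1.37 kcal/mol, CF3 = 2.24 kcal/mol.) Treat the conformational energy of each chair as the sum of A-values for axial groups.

C1 and C2 have opposite parity, so for the trans isomer the two substituents are e,e in one chair and a,a in the other.
Chair I (carboxyl axial, trifluoromethyl axial): E = 3.61 kcal/mol; chair II (carboxyl equatorial, trifluoromethyl equatorial): E = 0.00 kcal/mol.
ΔG = 3.61 kcal/mol between the two chairs.
K = exp(ΔG/RT) with R = 1.987×10⁻³ kcal mol⁻¹ K⁻¹ and T = 300 K gives K ≈ 427.

K ≈ 427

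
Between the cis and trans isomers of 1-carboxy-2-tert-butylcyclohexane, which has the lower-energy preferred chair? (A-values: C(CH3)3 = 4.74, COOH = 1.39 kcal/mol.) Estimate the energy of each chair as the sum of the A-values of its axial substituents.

trans

At 1,2 positions (parity opposite): cis → (a,e or e,a); trans → (e,e or a,a).
Best chair for cis: E = 1.39 kcal/mol; best chair for trans: E = 0.00 kcal/mol.
The trans isomer is lower by 1.39 kcal/mol.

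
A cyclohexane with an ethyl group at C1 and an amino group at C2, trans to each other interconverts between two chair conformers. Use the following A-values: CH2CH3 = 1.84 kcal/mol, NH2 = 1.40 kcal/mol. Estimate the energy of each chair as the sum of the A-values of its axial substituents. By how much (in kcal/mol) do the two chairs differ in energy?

C1 and C2 have opposite parity, so for the trans isomer the two substituents are e,e in one chair and a,a in the other.
Chair I (ethyl axial, amino axial): E = 3.24 kcal/mol.
Chair II (ethyl equatorial, amino equatorial): E = 0.00 kcal/mol.
ΔE = 3.24 − 0.00 = 3.24 kcal/mol; chair II is more stable.

3.24 kcal/mol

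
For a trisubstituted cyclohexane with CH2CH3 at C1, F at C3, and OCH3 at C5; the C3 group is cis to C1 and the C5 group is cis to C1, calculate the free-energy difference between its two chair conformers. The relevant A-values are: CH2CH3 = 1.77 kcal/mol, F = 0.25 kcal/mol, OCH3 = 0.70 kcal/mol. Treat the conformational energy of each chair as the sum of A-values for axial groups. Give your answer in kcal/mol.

2.72 kcal/mol

Chair I (ethyl axial, fluoro axial, methoxy axial): E = 2.72 kcal/mol.
Chair II (ethyl equatorial, fluoro equatorial, methoxy equatorial): E = 0.00 kcal/mol.
ΔE = 2.72 − 0.00 = 2.72 kcal/mol; chair II is more stable.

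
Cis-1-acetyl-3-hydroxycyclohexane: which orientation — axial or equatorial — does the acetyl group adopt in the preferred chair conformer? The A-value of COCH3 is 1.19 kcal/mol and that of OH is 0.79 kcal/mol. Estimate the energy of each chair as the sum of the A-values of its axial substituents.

equatorial

C1 and C3 have the same parity, so for the cis isomer the two substituents are e,e in one chair and a,a in the other.
Chair I (acetyl axial, hydroxyl axial): E = 1.98 kcal/mol.
Chair II (acetyl equatorial, hydroxyl equatorial): E = 0.00 kcal/mol.
Chair II is the more stable (lower-energy) conformer, and in that chair the acetyl group is equatorial.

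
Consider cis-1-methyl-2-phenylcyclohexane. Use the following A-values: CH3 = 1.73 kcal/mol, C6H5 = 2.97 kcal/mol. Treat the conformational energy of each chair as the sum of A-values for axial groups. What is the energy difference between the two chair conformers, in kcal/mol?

1.24 kcal/mol

C1 and C2 have opposite parity, so for the cis isomer the two substituents are one axial and one equatorial in each chair.
Chair I (methyl axial, phenyl equatorial): E = 1.73 kcal/mol.
Chair II (methyl equatorial, phenyl axial): E = 2.97 kcal/mol.
ΔE = 2.97 − 1.73 = 1.24 kcal/mol; chair I is more stable.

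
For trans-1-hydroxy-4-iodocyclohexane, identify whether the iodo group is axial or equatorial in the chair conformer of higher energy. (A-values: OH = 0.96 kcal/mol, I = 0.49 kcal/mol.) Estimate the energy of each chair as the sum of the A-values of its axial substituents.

axial

C1 and C4 have opposite parity, so for the trans isomer the two substituents are e,e in one chair and a,a in the other.
Chair I (hydroxyl axial, iodo axial): E = 1.45 kcal/mol.
Chair II (hydroxyl equatorial, iodo equatorial): E = 0.00 kcal/mol.
Chair I is the less stable (higher-energy) conformer, and in that chair the iodo group is axial.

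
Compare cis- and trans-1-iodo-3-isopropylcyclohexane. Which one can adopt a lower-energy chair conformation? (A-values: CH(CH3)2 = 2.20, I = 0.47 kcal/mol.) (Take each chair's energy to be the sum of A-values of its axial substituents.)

cis

At 1,3 positions (parity same): cis → (e,e or a,a); trans → (a,e or e,a).
Best chair for cis: E = 0.00 kcal/mol; best chair for trans: E = 0.47 kcal/mol.
The cis isomer is lower by 0.47 kcal/mol.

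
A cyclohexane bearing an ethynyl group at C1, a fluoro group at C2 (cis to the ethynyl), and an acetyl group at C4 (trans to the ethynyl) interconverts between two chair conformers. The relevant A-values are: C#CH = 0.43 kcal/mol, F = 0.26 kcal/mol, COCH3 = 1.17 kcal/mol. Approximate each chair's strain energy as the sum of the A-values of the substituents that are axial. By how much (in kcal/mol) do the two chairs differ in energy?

Chair I (ethynyl axial, fluoro equatorial, acetyl axial): E = 1.60 kcal/mol.
Chair II (ethynyl equatorial, fluoro axial, acetyl equatorial): E = 0.26 kcal/mol.
ΔE = 1.60 − 0.26 = 1.34 kcal/mol; chair II is more stable.

1.34 kcal/mol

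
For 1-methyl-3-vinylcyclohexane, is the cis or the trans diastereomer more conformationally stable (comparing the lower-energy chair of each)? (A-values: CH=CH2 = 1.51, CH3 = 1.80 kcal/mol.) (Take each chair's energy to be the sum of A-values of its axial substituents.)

cis

At 1,3 positions (parity same): cis → (e,e or a,a); trans → (a,e or e,a).
Best chair for cis: E = 0.00 kcal/mol; best chair for trans: E = 1.51 kcal/mol.
The cis isomer is lower by 1.51 kcal/mol.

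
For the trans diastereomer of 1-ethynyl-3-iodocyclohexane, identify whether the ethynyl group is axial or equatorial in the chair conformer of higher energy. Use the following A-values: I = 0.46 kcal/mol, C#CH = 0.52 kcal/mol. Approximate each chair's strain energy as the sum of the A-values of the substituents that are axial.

axial

C1 and C3 have the same parity, so for the trans isomer the two substituents are one axial and one equatorial in each chair.
Chair I (iodo axial, ethynyl equatorial): E = 0.46 kcal/mol.
Chair II (iodo equatorial, ethynyl axial): E = 0.52 kcal/mol.
Chair II is the less stable (higher-energy) conformer, and in that chair the ethynyl group is axial.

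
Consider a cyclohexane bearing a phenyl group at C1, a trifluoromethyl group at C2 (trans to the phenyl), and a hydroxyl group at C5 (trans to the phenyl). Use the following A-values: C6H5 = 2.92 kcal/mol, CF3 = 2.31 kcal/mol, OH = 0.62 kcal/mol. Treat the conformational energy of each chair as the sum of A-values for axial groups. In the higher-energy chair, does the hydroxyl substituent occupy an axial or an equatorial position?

equatorial

Chair I (phenyl axial, trifluoromethyl axial, hydroxyl equatorial): E = 5.23 kcal/mol.
Chair II (phenyl equatorial, trifluoromethyl equatorial, hydroxyl axial): E = 0.62 kcal/mol.
Chair I is the less stable (higher-energy) conformer, and in that chair the hydroxyl group is equatorial.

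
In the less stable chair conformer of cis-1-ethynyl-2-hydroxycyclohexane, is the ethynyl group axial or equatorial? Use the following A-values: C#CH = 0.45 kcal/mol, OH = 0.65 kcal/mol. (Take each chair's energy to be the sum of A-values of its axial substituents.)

C1 and C2 have opposite parity, so for the cis isomer the two substituents are one axial and one equatorial in each chair.
Chair I (ethynyl axial, hydroxyl equatorial): E = 0.45 kcal/mol.
Chair II (ethynyl equatorial, hydroxyl axial): E = 0.65 kcal/mol.
Chair II is the less stable (higher-energy) conformer, and in that chair the ethynyl group is equatorial.

equatorial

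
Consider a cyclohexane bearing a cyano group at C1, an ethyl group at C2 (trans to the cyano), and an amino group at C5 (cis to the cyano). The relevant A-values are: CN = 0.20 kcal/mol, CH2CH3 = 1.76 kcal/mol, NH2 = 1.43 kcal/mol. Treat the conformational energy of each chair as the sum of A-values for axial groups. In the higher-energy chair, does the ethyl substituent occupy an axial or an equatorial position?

Chair I (cyano axial, ethyl axial, amino axial): E = 3.39 kcal/mol.
Chair II (cyano equatorial, ethyl equatorial, amino equatorial): E = 0.00 kcal/mol.
Chair I is the less stable (higher-energy) conformer, and in that chair the ethyl group is axial.

axial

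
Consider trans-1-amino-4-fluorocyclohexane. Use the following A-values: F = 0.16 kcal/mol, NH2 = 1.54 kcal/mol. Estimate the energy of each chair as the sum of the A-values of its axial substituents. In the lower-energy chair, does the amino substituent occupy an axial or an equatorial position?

equatorial

C1 and C4 have opposite parity, so for the trans isomer the two substituents are e,e in one chair and a,a in the other.
Chair I (fluoro axial, amino axial): E = 1.70 kcal/mol.
Chair II (fluoro equatorial, amino equatorial): E = 0.00 kcal/mol.
Chair II is the more stable (lower-energy) conformer, and in that chair the amino group is equatorial.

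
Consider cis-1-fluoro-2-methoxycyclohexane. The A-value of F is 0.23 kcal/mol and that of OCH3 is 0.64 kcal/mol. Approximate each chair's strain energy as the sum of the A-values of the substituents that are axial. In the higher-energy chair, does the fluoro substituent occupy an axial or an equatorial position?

equatorial

C1 and C2 have opposite parity, so for the cis isomer the two substituents are one axial and one equatorial in each chair.
Chair I (fluoro axial, methoxy equatorial): E = 0.23 kcal/mol.
Chair II (fluoro equatorial, methoxy axial): E = 0.64 kcal/mol.
Chair II is the less stable (higher-energy) conformer, and in that chair the fluoro group is equatorial.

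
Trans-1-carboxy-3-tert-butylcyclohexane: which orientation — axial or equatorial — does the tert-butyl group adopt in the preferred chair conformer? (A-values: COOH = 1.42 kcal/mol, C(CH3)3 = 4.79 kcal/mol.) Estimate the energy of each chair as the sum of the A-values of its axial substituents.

equatorial

C1 and C3 have the same parity, so for the trans isomer the two substituents are one axial and one equatorial in each chair.
Chair I (carboxyl axial, tert-butyl equatorial): E = 1.42 kcal/mol.
Chair II (carboxyl equatorial, tert-butyl axial): E = 4.79 kcal/mol.
Chair I is the more stable (lower-energy) conformer, and in that chair the tert-butyl group is equatorial.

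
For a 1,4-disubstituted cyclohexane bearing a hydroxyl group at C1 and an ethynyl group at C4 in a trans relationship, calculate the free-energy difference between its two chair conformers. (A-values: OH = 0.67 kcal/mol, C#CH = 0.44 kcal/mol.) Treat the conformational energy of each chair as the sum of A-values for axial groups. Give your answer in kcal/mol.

C1 and C4 have opposite parity, so for the trans isomer the two substituents are e,e in one chair and a,a in the other.
Chair I (hydroxyl axial, ethynyl axial): E = 1.11 kcal/mol.
Chair II (hydroxyl equatorial, ethynyl equatorial): E = 0.00 kcal/mol.
ΔE = 1.11 − 0.00 = 1.11 kcal/mol; chair II is more stable.

1.11 kcal/mol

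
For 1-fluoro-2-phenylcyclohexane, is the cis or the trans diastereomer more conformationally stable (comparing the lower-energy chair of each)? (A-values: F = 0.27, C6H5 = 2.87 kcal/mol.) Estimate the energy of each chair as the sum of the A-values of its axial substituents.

At 1,2 positions (parity opposite): cis → (a,e or e,a); trans → (e,e or a,a).
Best chair for cis: E = 0.27 kcal/mol; best chair for trans: E = 0.00 kcal/mol.
The trans isomer is lower by 0.27 kcal/mol.

trans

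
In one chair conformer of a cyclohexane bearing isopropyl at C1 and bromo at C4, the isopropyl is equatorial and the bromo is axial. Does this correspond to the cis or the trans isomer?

C1 and C4 have opposite parity, so their axial bonds point in opposite directions.
With opposite-parity carbons, two substituents on the same face are one axial and one equatorial; opposite faces give both axial or both equatorial.
Here the groups are equatorial/axial → same face → cis.

cis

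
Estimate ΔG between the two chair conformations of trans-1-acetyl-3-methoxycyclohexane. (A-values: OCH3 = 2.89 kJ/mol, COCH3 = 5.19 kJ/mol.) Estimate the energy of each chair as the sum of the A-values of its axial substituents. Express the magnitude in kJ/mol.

C1 and C3 have the same parity, so for the trans isomer the two substituents are one axial and one equatorial in each chair.
Chair I (methoxy axial, acetyl equatorial): E = 2.89 kJ/mol.
Chair II (methoxy equatorial, acetyl axial): E = 5.19 kJ/mol.
ΔE = 5.19 − 2.89 = 2.30 kJ/mol; chair I is more stable.

2.30 kJ/mol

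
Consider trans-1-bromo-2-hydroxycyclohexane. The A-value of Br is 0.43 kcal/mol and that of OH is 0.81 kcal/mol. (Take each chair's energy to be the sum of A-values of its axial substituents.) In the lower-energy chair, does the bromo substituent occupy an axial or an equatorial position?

equatorial

C1 and C2 have opposite parity, so for the trans isomer the two substituents are e,e in one chair and a,a in the other.
Chair I (bromo axial, hydroxyl axial): E = 1.24 kcal/mol.
Chair II (bromo equatorial, hydroxyl equatorial): E = 0.00 kcal/mol.
Chair II is the more stable (lower-energy) conformer, and in that chair the bromo group is equatorial.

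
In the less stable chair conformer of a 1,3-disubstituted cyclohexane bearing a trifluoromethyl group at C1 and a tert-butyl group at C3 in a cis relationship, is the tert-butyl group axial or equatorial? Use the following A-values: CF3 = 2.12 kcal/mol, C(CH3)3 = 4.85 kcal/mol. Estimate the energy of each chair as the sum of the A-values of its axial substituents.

axial

C1 and C3 have the same parity, so for the cis isomer the two substituents are e,e in one chair and a,a in the other.
Chair I (trifluoromethyl axial, tert-butyl axial): E = 6.97 kcal/mol.
Chair II (trifluoromethyl equatorial, tert-butyl equatorial): E = 0.00 kcal/mol.
Chair I is the less stable (higher-energy) conformer, and in that chair the tert-butyl group is axial.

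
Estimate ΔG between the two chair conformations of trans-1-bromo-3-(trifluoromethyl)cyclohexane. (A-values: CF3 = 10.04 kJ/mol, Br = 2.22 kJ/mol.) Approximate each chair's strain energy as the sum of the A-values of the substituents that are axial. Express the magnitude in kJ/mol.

7.82 kJ/mol

C1 and C3 have the same parity, so for the trans isomer the two substituents are one axial and one equatorial in each chair.
Chair I (trifluoromethyl axial, bromo equatorial): E = 10.04 kJ/mol.
Chair II (trifluoromethyl equatorial, bromo axial): E = 2.22 kJ/mol.
ΔE = 10.04 − 2.22 = 7.82 kJ/mol; chair II is more stable.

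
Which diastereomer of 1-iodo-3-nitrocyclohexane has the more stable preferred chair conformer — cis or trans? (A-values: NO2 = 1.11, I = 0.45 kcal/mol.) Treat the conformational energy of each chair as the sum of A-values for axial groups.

At 1,3 positions (parity same): cis → (e,e or a,a); trans → (a,e or e,a).
Best chair for cis: E = 0.00 kcal/mol; best chair for trans: E = 0.45 kcal/mol.
The cis isomer is lower by 0.45 kcal/mol.

cis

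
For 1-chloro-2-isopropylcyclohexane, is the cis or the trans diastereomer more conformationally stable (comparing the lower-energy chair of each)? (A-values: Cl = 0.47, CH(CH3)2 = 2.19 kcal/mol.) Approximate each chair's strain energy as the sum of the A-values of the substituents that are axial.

trans

At 1,2 positions (parity opposite): cis → (a,e or e,a); trans → (e,e or a,a).
Best chair for cis: E = 0.47 kcal/mol; best chair for trans: E = 0.00 kcal/mol.
The trans isomer is lower by 0.47 kcal/mol.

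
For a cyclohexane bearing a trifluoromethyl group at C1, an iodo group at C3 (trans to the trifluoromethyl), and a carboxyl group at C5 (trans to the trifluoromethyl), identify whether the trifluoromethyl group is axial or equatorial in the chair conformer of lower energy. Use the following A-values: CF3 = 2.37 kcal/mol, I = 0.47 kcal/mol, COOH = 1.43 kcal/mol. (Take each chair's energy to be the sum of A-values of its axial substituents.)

equatorial

Chair I (trifluoromethyl axial, iodo equatorial, carboxyl equatorial): E = 2.37 kcal/mol.
Chair II (trifluoromethyl equatorial, iodo axial, carboxyl axial): E = 1.90 kcal/mol.
Chair II is the more stable (lower-energy) conformer, and in that chair the trifluoromethyl group is equatorial.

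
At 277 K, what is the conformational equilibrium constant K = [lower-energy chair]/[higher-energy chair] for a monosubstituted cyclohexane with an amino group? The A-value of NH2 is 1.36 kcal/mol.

One chair has the amino group axial (E = 1.36 kcal/mol) and the other has it equatorial (E = 0).
ΔG = 1.36 kcal/mol between the two chairs.
K = exp(ΔG/RT) with R = 1.987×10⁻³ kcal mol⁻¹ K⁻¹ and T = 277 K gives K ≈ 11.8.

K ≈ 11.8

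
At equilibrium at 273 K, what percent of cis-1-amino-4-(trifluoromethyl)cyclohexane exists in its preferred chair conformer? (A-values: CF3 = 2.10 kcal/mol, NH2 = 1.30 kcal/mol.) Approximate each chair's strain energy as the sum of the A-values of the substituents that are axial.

C1 and C4 have opposite parity, so for the cis isomer the two substituents are one axial and one equatorial in each chair.
Chair I (trifluoromethyl axial, amino equatorial): E = 2.10 kcal/mol; chair II (trifluoromethyl equatorial, amino axial): E = 1.30 kcal/mol.
ΔG = 0.80 kcal/mol between the two chairs.
K = exp(ΔG/RT) with R = 1.987×10⁻³ kcal mol⁻¹ K⁻¹ and T = 273 K gives K ≈ 4.37.
Fraction in the lower-energy chair = K/(K+1) = 81.4%.

81.4%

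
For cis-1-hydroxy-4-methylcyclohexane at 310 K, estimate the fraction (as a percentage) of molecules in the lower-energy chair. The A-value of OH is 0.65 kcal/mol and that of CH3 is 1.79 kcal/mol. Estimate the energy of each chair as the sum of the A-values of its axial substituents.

86.4%

C1 and C4 have opposite parity, so for the cis isomer the two substituents are one axial and one equatorial in each chair.
Chair I (hydroxyl axial, methyl equatorial): E = 0.65 kcal/mol; chair II (hydroxyl equatorial, methyl axial): E = 1.79 kcal/mol.
ΔG = 1.14 kcal/mol between the two chairs.
K = exp(ΔG/RT) with R = 1.987×10⁻³ kcal mol⁻¹ K⁻¹ and T = 310 K gives K ≈ 6.36.
Fraction in the lower-energy chair = K/(K+1) = 86.4%.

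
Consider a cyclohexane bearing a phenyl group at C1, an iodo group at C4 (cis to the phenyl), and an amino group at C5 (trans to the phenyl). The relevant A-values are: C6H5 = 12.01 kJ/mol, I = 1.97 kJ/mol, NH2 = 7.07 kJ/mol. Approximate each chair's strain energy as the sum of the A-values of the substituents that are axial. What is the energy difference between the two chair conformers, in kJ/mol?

Chair I (phenyl axial, iodo equatorial, amino equatorial): E = 12.01 kJ/mol.
Chair II (phenyl equatorial, iodo axial, amino axial): E = 9.04 kJ/mol.
ΔE = 12.01 − 9.04 = 2.97 kJ/mol; chair II is more stable.

2.97 kJ/mol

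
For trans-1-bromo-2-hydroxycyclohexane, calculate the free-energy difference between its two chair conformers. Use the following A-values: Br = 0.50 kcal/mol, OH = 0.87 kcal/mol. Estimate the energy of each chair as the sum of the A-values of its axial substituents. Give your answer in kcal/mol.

1.37 kcal/mol

C1 and C2 have opposite parity, so for the trans isomer the two substituents are e,e in one chair and a,a in the other.
Chair I (bromo axial, hydroxyl axial): E = 1.37 kcal/mol.
Chair II (bromo equatorial, hydroxyl equatorial): E = 0.00 kcal/mol.
ΔE = 1.37 − 0.00 = 1.37 kcal/mol; chair II is more stable.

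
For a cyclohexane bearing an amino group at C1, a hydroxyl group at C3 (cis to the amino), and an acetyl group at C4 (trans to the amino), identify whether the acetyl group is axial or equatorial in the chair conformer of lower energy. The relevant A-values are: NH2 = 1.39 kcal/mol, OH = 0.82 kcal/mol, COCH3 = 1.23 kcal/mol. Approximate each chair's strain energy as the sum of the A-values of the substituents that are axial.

equatorial

Chair I (amino axial, hydroxyl axial, acetyl axial): E = 3.44 kcal/mol.
Chair II (amino equatorial, hydroxyl equatorial, acetyl equatorial): E = 0.00 kcal/mol.
Chair II is the more stable (lower-energy) conformer, and in that chair the acetyl group is equatorial.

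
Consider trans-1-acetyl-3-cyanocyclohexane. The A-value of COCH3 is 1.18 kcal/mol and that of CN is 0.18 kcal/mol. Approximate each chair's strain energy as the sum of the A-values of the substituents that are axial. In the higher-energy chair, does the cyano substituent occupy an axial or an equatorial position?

C1 and C3 have the same parity, so for the trans isomer the two substituents are one axial and one equatorial in each chair.
Chair I (acetyl axial, cyano equatorial): E = 1.18 kcal/mol.
Chair II (acetyl equatorial, cyano axial): E = 0.18 kcal/mol.
Chair I is the less stable (higher-energy) conformer, and in that chair the cyano group is equatorial.

equatorial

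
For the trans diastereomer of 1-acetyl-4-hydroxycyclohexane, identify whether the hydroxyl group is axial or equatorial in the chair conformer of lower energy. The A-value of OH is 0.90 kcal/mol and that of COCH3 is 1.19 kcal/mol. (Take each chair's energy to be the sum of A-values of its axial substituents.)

equatorial

C1 and C4 have opposite parity, so for the trans isomer the two substituents are e,e in one chair and a,a in the other.
Chair I (hydroxyl axial, acetyl axial): E = 2.09 kcal/mol.
Chair II (hydroxyl equatorial, acetyl equatorial): E = 0.00 kcal/mol.
Chair II is the more stable (lower-energy) conformer, and in that chair the hydroxyl group is equatorial.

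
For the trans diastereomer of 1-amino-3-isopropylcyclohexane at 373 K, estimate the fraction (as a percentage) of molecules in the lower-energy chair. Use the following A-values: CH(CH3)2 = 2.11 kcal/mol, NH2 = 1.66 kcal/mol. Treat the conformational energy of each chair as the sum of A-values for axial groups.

C1 and C3 have the same parity, so for the trans isomer the two substituents are one axial and one equatorial in each chair.
Chair I (isopropyl axial, amino equatorial): E = 2.11 kcal/mol; chair II (isopropyl equatorial, amino axial): E = 1.66 kcal/mol.
ΔG = 0.45 kcal/mol between the two chairs.
K = exp(ΔG/RT) with R = 1.987×10⁻³ kcal mol⁻¹ K⁻¹ and T = 373 K gives K ≈ 1.84.
Fraction in the lower-energy chair = K/(K+1) = 64.7%.

64.7%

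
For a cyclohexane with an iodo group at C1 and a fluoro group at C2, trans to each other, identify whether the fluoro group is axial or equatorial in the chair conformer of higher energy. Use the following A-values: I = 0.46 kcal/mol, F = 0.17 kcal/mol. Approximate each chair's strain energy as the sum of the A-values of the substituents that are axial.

C1 and C2 have opposite parity, so for the trans isomer the two substituents are e,e in one chair and a,a in the other.
Chair I (iodo axial, fluoro axial): E = 0.63 kcal/mol.
Chair II (iodo equatorial, fluoro equatorial): E = 0.00 kcal/mol.
Chair I is the less stable (higher-energy) conformer, and in that chair the fluoro group is axial.

axial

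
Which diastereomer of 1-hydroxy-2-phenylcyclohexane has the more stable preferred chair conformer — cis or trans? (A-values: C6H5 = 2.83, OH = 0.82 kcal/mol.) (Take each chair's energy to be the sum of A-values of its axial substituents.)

trans

At 1,2 positions (parity opposite): cis → (a,e or e,a); trans → (e,e or a,a).
Best chair for cis: E = 0.82 kcal/mol; best chair for trans: E = 0.00 kcal/mol.
The trans isomer is lower by 0.82 kcal/mol.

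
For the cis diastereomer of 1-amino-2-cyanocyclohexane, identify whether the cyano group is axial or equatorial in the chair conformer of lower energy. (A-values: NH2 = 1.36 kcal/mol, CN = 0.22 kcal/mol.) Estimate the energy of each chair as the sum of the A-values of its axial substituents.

axial

C1 and C2 have opposite parity, so for the cis isomer the two substituents are one axial and one equatorial in each chair.
Chair I (amino axial, cyano equatorial): E = 1.36 kcal/mol.
Chair II (amino equatorial, cyano axial): E = 0.22 kcal/mol.
Chair II is the more stable (lower-energy) conformer, and in that chair the cyano group is axial.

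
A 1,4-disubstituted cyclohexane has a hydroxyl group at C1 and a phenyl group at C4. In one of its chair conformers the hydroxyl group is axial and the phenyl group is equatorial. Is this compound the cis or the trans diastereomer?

cis

C1 and C4 have opposite parity, so their axial bonds point in opposite directions.
With opposite-parity carbons, two substituents on the same face are one axial and one equatorial; opposite faces give both axial or both equatorial.
Here the groups are axial/equatorial → same face → cis.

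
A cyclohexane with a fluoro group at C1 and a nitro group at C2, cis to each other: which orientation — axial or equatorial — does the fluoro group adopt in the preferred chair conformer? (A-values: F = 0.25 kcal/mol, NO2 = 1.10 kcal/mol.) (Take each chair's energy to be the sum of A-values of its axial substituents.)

axial

C1 and C2 have opposite parity, so for the cis isomer the two substituents are one axial and one equatorial in each chair.
Chair I (fluoro axial, nitro equatorial): E = 0.25 kcal/mol.
Chair II (fluoro equatorial, nitro axial): E = 1.10 kcal/mol.
Chair I is the more stable (lower-energy) conformer, and in that chair the fluoro group is axial.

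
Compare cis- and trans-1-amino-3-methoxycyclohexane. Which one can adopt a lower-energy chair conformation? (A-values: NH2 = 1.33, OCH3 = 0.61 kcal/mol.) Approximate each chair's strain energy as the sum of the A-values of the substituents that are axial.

cis

At 1,3 positions (parity same): cis → (e,e or a,a); trans → (a,e or e,a).
Best chair for cis: E = 0.00 kcal/mol; best chair for trans: E = 0.61 kcal/mol.
The cis isomer is lower by 0.61 kcal/mol.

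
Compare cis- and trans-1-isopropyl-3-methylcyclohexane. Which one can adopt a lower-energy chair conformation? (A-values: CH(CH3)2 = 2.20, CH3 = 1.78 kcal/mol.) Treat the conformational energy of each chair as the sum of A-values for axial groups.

At 1,3 positions (parity same): cis → (e,e or a,a); trans → (a,e or e,a).
Best chair for cis: E = 0.00 kcal/mol; best chair for trans: E = 1.78 kcal/mol.
The cis isomer is lower by 1.78 kcal/mol.

cis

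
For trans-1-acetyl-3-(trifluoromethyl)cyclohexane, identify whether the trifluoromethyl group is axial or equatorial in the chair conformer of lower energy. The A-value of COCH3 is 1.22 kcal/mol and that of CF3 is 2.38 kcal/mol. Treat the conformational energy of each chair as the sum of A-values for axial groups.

equatorial

C1 and C3 have the same parity, so for the trans isomer the two substituents are one axial and one equatorial in each chair.
Chair I (acetyl axial, trifluoromethyl equatorial): E = 1.22 kcal/mol.
Chair II (acetyl equatorial, trifluoromethyl axial): E = 2.38 kcal/mol.
Chair I is the more stable (lower-energy) conformer, and in that chair the trifluoromethyl group is equatorial.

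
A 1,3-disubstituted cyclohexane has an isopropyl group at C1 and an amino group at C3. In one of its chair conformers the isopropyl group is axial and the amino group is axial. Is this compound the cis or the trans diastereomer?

C1 and C3 have the same parity, so their axial bonds point in the same direction.
With same-parity carbons, two substituents on the same face are both axial or both equatorial; opposite faces give one of each.
Here the groups are axial/axial → same face → cis.

cis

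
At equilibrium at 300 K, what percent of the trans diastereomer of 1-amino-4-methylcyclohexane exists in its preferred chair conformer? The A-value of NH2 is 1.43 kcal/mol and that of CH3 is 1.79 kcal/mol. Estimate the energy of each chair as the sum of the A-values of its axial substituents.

99.6%

C1 and C4 have opposite parity, so for the trans isomer the two substituents are e,e in one chair and a,a in the other.
Chair I (amino axial, methyl axial): E = 3.22 kcal/mol; chair II (amino equatorial, methyl equatorial): E = 0.00 kcal/mol.
ΔG = 3.22 kcal/mol between the two chairs.
K = exp(ΔG/RT) with R = 1.987×10⁻³ kcal mol⁻¹ K⁻¹ and T = 300 K gives K ≈ 222.
Fraction in the lower-energy chair = K/(K+1) = 99.6%.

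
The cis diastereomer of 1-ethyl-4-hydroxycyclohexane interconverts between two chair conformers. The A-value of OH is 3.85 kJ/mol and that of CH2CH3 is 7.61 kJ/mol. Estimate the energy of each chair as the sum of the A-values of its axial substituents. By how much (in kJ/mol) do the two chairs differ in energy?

3.76 kJ/mol

C1 and C4 have opposite parity, so for the cis isomer the two substituents are one axial and one equatorial in each chair.
Chair I (hydroxyl axial, ethyl equatorial): E = 3.85 kJ/mol.
Chair II (hydroxyl equatorial, ethyl axial): E = 7.61 kJ/mol.
ΔE = 7.61 − 3.85 = 3.76 kJ/mol; chair I is more stable.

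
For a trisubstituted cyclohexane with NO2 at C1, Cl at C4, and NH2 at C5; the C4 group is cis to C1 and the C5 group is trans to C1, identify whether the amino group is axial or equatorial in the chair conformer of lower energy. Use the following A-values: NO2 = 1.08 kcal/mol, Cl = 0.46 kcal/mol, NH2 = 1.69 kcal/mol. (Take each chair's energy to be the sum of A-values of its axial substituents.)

equatorial

Chair I (nitro axial, chloro equatorial, amino equatorial): E = 1.08 kcal/mol.
Chair II (nitro equatorial, chloro axial, amino axial): E = 2.15 kcal/mol.
Chair I is the more stable (lower-energy) conformer, and in that chair the amino group is equatorial.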